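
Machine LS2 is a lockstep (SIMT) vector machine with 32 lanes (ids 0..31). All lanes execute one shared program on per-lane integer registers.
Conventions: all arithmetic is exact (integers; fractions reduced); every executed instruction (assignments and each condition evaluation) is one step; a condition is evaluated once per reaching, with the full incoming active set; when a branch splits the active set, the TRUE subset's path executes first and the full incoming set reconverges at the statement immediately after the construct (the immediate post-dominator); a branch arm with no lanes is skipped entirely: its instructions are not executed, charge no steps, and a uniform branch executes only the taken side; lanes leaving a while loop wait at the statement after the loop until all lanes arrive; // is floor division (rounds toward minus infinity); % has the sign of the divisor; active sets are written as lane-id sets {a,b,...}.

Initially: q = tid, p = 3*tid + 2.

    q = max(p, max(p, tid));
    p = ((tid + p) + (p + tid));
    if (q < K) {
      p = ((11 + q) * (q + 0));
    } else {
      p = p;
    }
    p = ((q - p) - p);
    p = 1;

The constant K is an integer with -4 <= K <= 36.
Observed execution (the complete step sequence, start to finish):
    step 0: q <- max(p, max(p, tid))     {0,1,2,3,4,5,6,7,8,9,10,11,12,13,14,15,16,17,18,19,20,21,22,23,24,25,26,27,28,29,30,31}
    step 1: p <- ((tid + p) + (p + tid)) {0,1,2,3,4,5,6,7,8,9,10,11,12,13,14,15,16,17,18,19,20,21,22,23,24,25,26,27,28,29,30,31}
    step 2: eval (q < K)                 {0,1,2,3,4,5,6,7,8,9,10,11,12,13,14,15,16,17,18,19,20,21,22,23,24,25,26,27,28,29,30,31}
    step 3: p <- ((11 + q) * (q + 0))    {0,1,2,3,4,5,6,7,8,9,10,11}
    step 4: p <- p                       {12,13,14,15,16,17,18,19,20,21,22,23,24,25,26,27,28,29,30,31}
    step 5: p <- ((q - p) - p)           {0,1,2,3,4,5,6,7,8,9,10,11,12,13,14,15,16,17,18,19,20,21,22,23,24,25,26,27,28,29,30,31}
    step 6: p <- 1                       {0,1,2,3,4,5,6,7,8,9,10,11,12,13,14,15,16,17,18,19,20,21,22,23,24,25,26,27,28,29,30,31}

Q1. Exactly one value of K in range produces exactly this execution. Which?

Answer: K = 36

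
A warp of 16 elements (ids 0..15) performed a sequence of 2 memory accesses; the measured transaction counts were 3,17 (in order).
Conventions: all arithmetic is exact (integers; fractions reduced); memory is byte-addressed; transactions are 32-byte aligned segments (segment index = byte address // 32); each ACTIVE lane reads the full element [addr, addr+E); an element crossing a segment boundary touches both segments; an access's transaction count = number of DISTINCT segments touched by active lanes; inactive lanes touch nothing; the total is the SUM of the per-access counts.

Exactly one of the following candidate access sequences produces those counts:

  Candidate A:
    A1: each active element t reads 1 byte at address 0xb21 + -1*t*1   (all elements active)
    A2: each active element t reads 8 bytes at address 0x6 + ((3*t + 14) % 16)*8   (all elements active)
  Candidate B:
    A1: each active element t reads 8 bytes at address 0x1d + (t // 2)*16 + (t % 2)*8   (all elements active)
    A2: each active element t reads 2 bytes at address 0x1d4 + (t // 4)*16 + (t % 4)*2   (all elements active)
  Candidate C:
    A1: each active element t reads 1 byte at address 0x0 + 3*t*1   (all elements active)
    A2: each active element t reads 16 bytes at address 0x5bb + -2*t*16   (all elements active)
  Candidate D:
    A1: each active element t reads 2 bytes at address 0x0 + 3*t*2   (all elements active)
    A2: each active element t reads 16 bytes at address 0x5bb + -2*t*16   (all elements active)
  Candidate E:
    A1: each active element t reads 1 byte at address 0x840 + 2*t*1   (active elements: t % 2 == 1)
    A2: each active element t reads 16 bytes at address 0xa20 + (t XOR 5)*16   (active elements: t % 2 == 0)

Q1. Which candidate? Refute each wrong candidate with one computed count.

A: A1 gives 2 transactions, not 3
B: A1 gives 5 transactions, not 3
C: A1 gives 2 transactions, not 3
E: A1 gives 1 transaction, not 3
D: all counts match (3,17)

Answer: D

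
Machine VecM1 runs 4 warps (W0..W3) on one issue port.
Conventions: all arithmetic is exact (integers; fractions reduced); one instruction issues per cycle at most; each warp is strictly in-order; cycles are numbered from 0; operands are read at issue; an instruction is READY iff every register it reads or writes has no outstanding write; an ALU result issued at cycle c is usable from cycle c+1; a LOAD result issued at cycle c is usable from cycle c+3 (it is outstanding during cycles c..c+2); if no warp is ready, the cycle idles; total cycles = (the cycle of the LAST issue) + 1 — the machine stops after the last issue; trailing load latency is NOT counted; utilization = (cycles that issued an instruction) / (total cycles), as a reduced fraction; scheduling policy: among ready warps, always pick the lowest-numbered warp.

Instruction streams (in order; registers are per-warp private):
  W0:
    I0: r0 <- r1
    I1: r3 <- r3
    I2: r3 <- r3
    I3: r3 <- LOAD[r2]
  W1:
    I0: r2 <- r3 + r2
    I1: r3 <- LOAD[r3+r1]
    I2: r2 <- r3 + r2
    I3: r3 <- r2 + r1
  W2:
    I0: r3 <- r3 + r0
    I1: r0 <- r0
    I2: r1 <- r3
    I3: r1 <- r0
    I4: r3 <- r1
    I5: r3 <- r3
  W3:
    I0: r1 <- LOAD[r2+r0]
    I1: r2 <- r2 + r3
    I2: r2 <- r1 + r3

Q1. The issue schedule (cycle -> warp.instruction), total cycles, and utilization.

cycle 0: W0.I0
cycle 1: W0.I1
cycle 2: W0.I2
cycle 3: W0.I3
cycle 4: W1.I0
cycle 5: W1.I1
cycle 6: W2.I0
cycle 7: W2.I1
cycle 8: W1.I2
cycle 9: W1.I3
cycle 10: W2.I2
cycle 11: W2.I3
cycle 12: W2.I4
cycle 13: W2.I5
cycle 14: W3.I0
cycle 15: W3.I1
cycle 16: idle
cycle 17: W3.I2

Answer: 18 cycles, utilization 17/18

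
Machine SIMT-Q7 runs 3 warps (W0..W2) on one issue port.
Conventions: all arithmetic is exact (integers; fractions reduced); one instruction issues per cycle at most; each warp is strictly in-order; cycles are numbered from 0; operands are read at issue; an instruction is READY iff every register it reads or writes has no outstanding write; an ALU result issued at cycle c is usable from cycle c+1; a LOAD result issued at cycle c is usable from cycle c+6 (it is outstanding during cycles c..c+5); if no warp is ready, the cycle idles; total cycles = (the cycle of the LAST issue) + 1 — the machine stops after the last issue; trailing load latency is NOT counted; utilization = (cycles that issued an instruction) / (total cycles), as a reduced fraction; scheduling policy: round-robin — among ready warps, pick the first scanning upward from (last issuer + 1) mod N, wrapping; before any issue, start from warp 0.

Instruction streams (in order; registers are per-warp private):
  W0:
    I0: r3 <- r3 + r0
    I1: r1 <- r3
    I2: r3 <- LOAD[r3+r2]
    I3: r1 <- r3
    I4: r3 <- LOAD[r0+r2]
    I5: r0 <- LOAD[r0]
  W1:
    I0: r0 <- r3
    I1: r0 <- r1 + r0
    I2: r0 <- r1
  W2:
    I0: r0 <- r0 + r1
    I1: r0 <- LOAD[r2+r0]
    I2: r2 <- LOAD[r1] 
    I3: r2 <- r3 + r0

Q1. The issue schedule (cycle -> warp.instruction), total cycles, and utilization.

cycle 0: W0.I0
cycle 1: W1.I0
cycle 2: W2.I0
cycle 3: W0.I1
cycle 4: W1.I1
cycle 5: W2.I1
cycle 6: W0.I2
cycle 7: W1.I2
cycle 8: W2.I2
cycle 9: idle
cycle 10: idle
cycle 11: idle
cycle 12: W0.I3
cycle 13: W0.I4
cycle 14: W2.I3
cycle 15: W0.I5

Answer: 16 cycles, utilization 13/16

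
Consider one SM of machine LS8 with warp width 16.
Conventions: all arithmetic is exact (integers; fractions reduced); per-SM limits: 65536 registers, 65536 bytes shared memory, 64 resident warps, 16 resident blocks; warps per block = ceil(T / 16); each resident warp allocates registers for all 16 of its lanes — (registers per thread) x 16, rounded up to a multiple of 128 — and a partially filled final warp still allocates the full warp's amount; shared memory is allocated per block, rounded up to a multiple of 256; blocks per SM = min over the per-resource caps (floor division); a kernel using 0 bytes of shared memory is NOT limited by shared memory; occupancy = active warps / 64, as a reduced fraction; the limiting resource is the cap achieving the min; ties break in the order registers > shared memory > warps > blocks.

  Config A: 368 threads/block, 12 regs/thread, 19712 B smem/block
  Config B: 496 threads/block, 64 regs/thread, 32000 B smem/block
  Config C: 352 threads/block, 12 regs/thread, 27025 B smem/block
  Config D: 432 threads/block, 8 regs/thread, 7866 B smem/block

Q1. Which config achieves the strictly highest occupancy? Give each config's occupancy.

occupancies: A 23/32, B 31/32, C 11/16, D 27/32

Answer: B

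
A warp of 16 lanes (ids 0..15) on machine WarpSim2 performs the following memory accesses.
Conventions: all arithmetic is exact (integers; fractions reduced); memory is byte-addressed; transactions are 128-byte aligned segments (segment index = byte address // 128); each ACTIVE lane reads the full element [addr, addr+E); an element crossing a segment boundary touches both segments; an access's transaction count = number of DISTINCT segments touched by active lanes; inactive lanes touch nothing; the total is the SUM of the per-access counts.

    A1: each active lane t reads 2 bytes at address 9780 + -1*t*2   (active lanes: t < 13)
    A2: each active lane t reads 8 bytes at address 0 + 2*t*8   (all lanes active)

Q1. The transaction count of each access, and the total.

A1: 1 transaction
A2: 2 transactions

Answer: 1,2; total 3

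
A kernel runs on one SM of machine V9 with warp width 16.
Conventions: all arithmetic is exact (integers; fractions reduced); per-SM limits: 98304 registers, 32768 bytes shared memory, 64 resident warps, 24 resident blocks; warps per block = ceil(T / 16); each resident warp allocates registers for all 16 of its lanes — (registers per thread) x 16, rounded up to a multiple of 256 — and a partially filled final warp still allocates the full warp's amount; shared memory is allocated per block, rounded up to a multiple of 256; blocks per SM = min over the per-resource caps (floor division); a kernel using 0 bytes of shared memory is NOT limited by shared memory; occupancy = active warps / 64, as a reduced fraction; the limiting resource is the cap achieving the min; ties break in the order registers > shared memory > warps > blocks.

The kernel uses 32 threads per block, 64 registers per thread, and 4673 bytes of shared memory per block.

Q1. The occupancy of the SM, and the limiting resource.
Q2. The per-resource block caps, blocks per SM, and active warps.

Answer: occupancy 3/16, limited by shared memory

registers: 48 blocks
shared memory: 6 blocks
warps: 32 blocks
blocks: 24 blocks

Answer: 6 blocks, 12 active warps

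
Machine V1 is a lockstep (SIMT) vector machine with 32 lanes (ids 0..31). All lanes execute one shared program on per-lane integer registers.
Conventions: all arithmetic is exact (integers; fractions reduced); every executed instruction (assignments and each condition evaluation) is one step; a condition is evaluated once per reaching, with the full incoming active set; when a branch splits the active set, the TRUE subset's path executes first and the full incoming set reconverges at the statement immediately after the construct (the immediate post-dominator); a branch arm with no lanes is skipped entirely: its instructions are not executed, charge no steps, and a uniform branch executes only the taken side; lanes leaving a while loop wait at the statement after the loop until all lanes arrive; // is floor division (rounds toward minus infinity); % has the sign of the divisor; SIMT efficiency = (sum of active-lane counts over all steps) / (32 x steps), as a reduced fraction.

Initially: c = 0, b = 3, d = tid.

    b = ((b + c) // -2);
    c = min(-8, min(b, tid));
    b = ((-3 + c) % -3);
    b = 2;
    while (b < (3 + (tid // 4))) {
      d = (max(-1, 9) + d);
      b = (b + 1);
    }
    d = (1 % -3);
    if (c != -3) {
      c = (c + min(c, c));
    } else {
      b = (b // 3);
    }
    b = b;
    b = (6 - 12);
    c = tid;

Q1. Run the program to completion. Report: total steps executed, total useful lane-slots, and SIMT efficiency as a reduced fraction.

Answer: 35 steps, 784 useful, 7/10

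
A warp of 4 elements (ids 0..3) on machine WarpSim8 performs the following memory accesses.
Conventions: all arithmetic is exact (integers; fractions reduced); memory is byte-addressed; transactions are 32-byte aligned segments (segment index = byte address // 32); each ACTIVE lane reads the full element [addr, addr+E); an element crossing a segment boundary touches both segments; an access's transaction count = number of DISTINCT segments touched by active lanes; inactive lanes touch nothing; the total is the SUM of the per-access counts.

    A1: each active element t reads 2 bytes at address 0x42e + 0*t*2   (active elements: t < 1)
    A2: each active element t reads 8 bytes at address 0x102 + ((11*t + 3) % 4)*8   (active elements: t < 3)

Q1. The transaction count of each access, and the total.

A1: 1 transaction
A2: 2 transactions

Answer: 1,2; total 3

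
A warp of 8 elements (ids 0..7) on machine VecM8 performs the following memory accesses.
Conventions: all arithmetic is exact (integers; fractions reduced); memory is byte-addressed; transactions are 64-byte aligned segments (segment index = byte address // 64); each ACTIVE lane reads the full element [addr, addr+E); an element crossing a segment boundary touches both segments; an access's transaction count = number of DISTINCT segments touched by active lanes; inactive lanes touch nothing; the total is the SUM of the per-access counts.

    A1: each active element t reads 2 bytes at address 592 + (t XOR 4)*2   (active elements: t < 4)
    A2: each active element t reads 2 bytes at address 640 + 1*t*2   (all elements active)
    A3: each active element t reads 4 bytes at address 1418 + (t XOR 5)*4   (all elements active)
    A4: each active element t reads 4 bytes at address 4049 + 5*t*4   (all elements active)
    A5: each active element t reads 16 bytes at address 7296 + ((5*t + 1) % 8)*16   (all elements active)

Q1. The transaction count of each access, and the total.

A1: 1 transaction
A2: 1 transaction
A3: 1 transaction
A4: 3 transactions
A5: 2 transactions

Answer: 1,1,1,3,2; total 8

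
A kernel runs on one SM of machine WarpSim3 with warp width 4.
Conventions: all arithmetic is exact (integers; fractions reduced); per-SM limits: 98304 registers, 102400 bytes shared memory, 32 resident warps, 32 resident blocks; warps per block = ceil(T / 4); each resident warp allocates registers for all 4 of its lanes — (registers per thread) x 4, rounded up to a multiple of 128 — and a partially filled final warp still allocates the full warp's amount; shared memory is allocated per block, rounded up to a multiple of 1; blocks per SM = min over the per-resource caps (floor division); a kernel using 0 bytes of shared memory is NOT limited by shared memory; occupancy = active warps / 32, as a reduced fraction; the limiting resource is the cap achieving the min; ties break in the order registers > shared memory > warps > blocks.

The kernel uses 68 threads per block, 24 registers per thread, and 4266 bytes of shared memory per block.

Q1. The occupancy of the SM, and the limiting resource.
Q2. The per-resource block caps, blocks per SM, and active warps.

Answer: occupancy 17/32, limited by warps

registers: 45 blocks
shared memory: 24 blocks
warps: 1 block
blocks: 32 blocks

Answer: 1 block, 17 active warps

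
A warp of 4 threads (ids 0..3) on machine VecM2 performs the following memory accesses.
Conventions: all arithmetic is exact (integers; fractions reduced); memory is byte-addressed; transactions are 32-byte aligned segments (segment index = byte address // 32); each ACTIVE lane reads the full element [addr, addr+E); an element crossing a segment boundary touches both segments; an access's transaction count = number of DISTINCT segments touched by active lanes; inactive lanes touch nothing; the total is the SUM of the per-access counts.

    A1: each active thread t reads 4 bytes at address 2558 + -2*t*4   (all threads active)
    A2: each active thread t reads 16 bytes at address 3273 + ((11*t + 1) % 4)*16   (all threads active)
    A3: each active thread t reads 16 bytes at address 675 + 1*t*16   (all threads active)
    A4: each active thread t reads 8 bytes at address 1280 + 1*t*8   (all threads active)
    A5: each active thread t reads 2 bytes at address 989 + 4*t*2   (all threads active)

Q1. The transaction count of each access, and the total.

A1: 2 transactions
A2: 3 transactions
A3: 3 transactions
A4: 1 transaction
A5: 2 transactions

Answer: 2,3,3,1,2; total 11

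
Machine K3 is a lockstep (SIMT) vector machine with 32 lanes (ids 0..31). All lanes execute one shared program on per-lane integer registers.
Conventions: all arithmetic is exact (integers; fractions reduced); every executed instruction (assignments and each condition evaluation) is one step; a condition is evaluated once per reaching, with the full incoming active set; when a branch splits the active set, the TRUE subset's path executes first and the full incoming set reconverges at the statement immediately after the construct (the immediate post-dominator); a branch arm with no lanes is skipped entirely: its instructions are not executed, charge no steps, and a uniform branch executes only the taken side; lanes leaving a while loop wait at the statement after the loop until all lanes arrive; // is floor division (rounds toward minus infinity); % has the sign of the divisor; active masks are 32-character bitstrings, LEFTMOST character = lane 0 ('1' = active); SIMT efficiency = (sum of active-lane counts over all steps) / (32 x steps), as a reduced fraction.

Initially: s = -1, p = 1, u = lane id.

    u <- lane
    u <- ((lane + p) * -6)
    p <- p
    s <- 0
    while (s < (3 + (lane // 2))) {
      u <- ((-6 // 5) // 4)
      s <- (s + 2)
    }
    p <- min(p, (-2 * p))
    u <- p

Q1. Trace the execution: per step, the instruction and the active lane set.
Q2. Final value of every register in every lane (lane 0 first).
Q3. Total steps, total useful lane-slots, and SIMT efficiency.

step 0: u <- lane                    11111111111111111111111111111111
step 1: u <- ((lane + p) * -6)       11111111111111111111111111111111
step 2: p <- p                       11111111111111111111111111111111
step 3: s <- 0                       11111111111111111111111111111111
step 4: eval (s < (3 + (lane // 2))) 11111111111111111111111111111111
step 5: u <- ((-6 // 5) // 4)        11111111111111111111111111111111
step 6: s <- (s + 2)                 11111111111111111111111111111111
step 7: eval (s < (3 + (lane // 2))) 11111111111111111111111111111111
step 8: u <- ((-6 // 5) // 4)        11111111111111111111111111111111
step 9: s <- (s + 2)                 11111111111111111111111111111111
step 10: eval (s < (3 + (lane // 2))) 11111111111111111111111111111111
step 11: u <- ((-6 // 5) // 4)        00001111111111111111111111111111
step 12: s <- (s + 2)                 00001111111111111111111111111111
step 13: eval (s < (3 + (lane // 2))) 00001111111111111111111111111111
step 14: u <- ((-6 // 5) // 4)        00000000111111111111111111111111
step 15: s <- (s + 2)                 00000000111111111111111111111111
step 16: eval (s < (3 + (lane // 2))) 00000000111111111111111111111111
step 17: u <- ((-6 // 5) // 4)        00000000000011111111111111111111
step 18: s <- (s + 2)                 00000000000011111111111111111111
step 19: eval (s < (3 + (lane // 2))) 00000000000011111111111111111111
step 20: u <- ((-6 // 5) // 4)        00000000000000001111111111111111
step 21: s <- (s + 2)                 00000000000000001111111111111111
step 22: eval (s < (3 + (lane // 2))) 00000000000000001111111111111111
step 23: u <- ((-6 // 5) // 4)        00000000000000000000111111111111
step 24: s <- (s + 2)                 00000000000000000000111111111111
step 25: eval (s < (3 + (lane // 2))) 00000000000000000000111111111111
step 26: u <- ((-6 // 5) // 4)        00000000000000000000000011111111
step 27: s <- (s + 2)                 00000000000000000000000011111111
step 28: eval (s < (3 + (lane // 2))) 00000000000000000000000011111111
step 29: u <- ((-6 // 5) // 4)        00000000000000000000000000001111
step 30: s <- (s + 2)                 00000000000000000000000000001111
step 31: eval (s < (3 + (lane // 2))) 00000000000000000000000000001111
step 32: p <- min(p, (-2 * p))        11111111111111111111111111111111
step 33: u <- p                       11111111111111111111111111111111

Answer: 34 steps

s: 4,4,4,4,6,6,6,6,8,8,8,8,10,10,10,10,12,12,12,12,14,14,14,14,16,16,16,16,18,18,18,18
p: -2,-2,-2,-2,-2,-2,-2,-2,-2,-2,-2,-2,-2,-2,-2,-2,-2,-2,-2,-2,-2,-2,-2,-2,-2,-2,-2,-2,-2,-2,-2,-2
u: -2,-2,-2,-2,-2,-2,-2,-2,-2,-2,-2,-2,-2,-2,-2,-2,-2,-2,-2,-2,-2,-2,-2,-2,-2,-2,-2,-2,-2,-2,-2,-2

steps = 34; useful = 752; efficiency = 752/1088 = 47/68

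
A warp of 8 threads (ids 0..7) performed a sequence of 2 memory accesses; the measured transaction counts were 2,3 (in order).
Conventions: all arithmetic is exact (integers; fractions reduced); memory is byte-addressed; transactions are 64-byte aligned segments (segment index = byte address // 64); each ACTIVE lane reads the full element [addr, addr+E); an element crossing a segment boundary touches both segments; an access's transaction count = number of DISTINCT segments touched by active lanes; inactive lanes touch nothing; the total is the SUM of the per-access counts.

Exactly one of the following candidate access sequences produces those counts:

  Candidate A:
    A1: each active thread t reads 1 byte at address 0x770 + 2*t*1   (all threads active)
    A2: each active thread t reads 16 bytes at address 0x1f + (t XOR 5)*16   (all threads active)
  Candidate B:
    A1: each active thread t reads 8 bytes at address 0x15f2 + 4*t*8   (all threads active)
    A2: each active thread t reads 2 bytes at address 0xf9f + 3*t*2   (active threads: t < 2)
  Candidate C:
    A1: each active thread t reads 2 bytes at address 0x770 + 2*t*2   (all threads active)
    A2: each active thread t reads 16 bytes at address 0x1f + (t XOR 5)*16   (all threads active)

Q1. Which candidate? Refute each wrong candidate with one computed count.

A: A1 gives 1 transaction, not 2
B: A1 gives 5 transactions, not 2
C: all counts match (2,3)

Answer: C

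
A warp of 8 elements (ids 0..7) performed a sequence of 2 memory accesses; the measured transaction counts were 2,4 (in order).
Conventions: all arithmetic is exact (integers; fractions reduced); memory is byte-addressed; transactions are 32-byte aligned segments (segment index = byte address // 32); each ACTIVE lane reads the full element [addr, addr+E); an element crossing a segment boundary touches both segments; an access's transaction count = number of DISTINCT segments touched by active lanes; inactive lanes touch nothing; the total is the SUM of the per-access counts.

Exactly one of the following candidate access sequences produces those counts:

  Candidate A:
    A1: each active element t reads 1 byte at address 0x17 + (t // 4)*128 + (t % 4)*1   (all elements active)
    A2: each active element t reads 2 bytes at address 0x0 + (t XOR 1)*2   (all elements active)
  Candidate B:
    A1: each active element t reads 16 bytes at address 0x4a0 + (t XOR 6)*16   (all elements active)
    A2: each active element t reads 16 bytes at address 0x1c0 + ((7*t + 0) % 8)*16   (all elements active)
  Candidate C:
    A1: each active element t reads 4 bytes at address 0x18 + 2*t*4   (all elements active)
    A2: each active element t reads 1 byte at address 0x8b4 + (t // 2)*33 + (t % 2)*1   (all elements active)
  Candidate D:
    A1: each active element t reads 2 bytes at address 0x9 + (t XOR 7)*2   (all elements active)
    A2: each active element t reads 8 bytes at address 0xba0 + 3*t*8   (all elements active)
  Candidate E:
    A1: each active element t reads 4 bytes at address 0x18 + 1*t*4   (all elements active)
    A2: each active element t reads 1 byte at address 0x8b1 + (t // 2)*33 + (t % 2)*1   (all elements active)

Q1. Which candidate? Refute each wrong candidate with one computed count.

A: A2 gives 1 transaction, not 4
B: A1 gives 4 transactions, not 2
C: A1 gives 3 transactions, not 2
D: A1 gives 1 transaction, not 2
E: all counts match (2,4)

Answer: E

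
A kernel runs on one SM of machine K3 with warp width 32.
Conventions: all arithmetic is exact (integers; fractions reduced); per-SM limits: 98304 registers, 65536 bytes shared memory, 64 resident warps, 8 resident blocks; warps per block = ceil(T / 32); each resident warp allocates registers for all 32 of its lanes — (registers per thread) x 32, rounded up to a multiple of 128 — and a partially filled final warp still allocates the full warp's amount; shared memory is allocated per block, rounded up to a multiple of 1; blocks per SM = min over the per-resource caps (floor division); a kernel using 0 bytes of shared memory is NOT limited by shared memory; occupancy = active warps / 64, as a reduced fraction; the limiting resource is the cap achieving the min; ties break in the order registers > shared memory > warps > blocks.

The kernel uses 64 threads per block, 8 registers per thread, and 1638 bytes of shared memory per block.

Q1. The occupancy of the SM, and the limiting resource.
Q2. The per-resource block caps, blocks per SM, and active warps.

Answer: occupancy 1/4, limited by blocks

registers: 192 blocks
shared memory: 40 blocks
warps: 32 blocks
blocks: 8 blocks

Answer: 8 blocks, 16 active warps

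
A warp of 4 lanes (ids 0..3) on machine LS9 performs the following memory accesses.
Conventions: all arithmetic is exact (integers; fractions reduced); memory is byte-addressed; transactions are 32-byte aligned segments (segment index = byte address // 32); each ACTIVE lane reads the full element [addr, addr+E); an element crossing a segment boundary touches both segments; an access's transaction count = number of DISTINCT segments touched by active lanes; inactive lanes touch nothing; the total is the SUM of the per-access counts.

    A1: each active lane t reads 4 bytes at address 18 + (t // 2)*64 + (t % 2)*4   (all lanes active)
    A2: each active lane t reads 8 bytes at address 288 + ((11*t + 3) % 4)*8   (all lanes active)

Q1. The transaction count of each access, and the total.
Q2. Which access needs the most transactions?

A1: 2 transactions
A2: 1 transaction

Answer: 2,1; total 3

Answer: A1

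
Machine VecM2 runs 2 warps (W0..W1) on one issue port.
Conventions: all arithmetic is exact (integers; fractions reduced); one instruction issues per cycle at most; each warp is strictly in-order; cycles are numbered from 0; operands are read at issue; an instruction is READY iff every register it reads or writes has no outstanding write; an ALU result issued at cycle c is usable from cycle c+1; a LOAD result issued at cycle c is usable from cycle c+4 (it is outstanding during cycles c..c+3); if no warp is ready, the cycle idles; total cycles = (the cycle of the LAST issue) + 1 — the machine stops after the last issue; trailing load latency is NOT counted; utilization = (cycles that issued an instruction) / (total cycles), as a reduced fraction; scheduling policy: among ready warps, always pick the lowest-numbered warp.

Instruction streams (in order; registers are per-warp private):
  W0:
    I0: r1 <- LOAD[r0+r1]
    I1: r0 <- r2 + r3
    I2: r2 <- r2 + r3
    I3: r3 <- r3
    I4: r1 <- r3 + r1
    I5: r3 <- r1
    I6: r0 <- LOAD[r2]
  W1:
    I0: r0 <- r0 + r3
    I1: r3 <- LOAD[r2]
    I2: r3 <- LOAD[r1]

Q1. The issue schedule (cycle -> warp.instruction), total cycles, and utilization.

cycle 0: W0.I0
cycle 1: W0.I1
cycle 2: W0.I2
cycle 3: W0.I3
cycle 4: W0.I4
cycle 5: W0.I5
cycle 6: W0.I6
cycle 7: W1.I0
cycle 8: W1.I1
cycle 9: idle
cycle 10: idle
cycle 11: idle
cycle 12: W1.I2

Answer: 13 cycles, utilization 10/13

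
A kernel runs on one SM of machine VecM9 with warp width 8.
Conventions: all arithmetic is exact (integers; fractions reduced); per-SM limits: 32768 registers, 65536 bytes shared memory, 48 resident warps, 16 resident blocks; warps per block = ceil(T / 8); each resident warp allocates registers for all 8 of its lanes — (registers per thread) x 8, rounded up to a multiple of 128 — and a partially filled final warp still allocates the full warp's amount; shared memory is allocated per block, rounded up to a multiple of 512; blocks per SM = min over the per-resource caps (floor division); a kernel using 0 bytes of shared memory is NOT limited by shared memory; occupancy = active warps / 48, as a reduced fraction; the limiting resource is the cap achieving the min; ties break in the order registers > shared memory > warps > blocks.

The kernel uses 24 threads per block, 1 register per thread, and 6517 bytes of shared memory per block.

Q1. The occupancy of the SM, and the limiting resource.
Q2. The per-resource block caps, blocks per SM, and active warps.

Answer: occupancy 9/16, limited by shared memory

registers: 85 blocks
shared memory: 9 blocks
warps: 16 blocks
blocks: 16 blocks

Answer: 9 blocks, 27 active warps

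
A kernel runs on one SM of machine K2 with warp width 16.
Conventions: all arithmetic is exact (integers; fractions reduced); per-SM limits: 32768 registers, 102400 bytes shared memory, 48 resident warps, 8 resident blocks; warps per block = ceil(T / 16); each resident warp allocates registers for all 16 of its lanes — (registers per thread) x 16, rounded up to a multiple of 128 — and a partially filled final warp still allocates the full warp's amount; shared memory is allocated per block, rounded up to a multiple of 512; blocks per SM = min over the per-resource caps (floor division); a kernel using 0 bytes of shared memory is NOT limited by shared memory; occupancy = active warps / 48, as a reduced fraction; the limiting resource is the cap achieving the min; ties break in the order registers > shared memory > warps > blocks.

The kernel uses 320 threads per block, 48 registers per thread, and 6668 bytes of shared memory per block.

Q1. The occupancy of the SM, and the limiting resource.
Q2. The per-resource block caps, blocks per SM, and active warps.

Answer: occupancy 5/6, limited by registers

registers: 2 blocks
shared memory: 14 blocks
warps: 2 blocks
blocks: 8 blocks

Answer: 2 blocks, 40 active warps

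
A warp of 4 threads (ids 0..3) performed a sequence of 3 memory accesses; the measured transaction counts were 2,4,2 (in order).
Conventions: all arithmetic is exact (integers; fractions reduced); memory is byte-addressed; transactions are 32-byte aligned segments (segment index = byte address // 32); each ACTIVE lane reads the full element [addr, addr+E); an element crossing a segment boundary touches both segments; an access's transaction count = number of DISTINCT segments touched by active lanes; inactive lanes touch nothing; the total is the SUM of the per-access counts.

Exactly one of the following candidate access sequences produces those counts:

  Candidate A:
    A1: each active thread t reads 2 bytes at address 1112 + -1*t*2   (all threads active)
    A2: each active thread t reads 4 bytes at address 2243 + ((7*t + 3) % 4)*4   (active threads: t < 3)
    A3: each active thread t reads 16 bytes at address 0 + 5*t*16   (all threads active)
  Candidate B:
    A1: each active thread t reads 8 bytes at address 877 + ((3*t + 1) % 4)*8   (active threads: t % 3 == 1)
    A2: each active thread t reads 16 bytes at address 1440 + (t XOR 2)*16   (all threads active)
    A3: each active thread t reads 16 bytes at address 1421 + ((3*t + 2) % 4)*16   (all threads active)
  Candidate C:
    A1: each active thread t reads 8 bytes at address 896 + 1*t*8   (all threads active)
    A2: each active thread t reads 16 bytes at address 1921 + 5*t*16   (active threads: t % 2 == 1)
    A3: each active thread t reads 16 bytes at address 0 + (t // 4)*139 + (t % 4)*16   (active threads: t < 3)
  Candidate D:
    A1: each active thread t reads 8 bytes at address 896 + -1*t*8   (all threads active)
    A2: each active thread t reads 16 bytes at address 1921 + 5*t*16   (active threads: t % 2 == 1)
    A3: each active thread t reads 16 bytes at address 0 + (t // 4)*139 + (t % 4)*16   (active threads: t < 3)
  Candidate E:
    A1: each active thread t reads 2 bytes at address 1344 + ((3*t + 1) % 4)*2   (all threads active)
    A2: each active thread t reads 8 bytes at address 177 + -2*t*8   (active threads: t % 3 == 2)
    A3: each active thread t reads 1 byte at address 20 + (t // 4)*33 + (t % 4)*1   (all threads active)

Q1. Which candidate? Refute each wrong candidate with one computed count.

A: A1 gives 1 transaction, not 2
B: A1 gives 1 transaction, not 2
C: A1 gives 1 transaction, not 2
E: A1 gives 1 transaction, not 2
D: all counts match (2,4,2)

Answer: D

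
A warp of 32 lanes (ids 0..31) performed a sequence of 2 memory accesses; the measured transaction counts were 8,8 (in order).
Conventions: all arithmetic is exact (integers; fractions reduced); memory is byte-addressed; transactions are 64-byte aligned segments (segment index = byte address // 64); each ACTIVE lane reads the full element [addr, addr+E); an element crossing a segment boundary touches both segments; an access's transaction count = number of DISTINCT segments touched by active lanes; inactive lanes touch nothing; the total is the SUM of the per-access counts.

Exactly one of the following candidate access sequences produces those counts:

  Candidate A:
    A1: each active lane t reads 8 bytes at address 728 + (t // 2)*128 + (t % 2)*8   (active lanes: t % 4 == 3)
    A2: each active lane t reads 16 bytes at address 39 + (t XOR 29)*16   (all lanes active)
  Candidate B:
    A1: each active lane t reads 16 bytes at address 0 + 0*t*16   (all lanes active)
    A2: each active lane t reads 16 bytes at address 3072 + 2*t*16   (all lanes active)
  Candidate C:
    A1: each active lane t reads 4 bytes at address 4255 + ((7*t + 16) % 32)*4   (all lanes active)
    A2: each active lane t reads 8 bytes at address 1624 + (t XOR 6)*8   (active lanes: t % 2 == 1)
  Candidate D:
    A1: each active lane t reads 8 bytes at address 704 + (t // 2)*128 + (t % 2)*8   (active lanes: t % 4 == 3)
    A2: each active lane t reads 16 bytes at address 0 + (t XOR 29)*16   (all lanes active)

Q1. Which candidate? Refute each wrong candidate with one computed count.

A: A2 gives 9 transactions, not 8
B: A1 gives 1 transaction, not 8
C: A1 gives 3 transactions, not 8
D: all counts match (8,8)

Answer: D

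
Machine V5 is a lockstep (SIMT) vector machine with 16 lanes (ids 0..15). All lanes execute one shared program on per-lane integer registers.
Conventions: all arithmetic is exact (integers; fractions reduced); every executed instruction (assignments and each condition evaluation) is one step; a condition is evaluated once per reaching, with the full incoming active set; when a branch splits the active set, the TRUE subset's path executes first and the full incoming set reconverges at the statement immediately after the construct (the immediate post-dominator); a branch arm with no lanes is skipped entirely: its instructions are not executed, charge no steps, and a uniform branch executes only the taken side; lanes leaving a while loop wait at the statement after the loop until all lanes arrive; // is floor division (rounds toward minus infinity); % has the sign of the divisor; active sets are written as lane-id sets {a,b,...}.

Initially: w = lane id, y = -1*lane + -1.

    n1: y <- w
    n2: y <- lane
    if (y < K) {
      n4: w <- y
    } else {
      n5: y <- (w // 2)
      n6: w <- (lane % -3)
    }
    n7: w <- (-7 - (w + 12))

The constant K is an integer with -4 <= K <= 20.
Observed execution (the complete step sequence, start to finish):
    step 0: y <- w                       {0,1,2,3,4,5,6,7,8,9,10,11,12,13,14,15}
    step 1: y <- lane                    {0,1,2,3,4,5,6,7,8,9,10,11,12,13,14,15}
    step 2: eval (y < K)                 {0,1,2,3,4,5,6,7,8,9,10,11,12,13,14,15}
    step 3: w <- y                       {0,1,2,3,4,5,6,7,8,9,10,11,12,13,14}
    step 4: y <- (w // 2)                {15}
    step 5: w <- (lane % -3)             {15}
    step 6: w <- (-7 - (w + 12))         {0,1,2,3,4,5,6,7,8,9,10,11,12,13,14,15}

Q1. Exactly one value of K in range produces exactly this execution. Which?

Answer: K = 15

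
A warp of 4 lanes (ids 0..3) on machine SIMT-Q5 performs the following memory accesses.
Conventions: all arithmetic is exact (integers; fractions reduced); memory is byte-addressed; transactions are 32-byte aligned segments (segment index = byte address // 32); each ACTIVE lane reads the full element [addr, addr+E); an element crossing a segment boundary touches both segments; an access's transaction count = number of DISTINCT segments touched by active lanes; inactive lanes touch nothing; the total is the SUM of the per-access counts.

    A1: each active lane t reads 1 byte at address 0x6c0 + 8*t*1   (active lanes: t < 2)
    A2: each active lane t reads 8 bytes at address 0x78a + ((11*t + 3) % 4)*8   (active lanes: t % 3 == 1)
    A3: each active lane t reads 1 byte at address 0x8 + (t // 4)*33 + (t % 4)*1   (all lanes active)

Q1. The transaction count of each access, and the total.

A1: 1 transaction
A2: 2 transactions
A3: 1 transaction

Answer: 1,2,1; total 4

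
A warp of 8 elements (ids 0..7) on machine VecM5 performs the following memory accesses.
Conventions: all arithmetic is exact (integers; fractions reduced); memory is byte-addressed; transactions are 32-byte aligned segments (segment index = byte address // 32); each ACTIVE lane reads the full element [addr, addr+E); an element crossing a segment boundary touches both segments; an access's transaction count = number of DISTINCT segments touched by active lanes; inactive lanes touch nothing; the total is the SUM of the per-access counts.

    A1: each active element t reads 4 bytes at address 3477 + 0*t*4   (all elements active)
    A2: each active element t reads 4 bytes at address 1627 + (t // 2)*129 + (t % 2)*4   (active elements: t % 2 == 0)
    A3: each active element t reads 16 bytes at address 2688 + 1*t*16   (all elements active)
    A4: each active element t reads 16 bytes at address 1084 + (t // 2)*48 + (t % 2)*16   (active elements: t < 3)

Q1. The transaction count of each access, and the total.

A1: 1 transaction
A2: 6 transactions
A3: 4 transactions
A4: 3 transactions

Answer: 1,6,4,3; total 14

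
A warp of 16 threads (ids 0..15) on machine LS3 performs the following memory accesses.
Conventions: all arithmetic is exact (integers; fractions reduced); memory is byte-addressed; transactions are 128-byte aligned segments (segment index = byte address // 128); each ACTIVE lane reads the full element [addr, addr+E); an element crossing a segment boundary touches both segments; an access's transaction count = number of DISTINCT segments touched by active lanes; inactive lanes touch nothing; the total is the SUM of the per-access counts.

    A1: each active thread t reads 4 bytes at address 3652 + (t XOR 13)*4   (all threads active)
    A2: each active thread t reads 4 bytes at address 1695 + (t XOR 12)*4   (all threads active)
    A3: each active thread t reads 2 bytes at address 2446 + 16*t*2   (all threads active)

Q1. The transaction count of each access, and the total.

A1: 2 transactions
A2: 1 transaction
A3: 4 transactions

Answer: 2,1,4; total 7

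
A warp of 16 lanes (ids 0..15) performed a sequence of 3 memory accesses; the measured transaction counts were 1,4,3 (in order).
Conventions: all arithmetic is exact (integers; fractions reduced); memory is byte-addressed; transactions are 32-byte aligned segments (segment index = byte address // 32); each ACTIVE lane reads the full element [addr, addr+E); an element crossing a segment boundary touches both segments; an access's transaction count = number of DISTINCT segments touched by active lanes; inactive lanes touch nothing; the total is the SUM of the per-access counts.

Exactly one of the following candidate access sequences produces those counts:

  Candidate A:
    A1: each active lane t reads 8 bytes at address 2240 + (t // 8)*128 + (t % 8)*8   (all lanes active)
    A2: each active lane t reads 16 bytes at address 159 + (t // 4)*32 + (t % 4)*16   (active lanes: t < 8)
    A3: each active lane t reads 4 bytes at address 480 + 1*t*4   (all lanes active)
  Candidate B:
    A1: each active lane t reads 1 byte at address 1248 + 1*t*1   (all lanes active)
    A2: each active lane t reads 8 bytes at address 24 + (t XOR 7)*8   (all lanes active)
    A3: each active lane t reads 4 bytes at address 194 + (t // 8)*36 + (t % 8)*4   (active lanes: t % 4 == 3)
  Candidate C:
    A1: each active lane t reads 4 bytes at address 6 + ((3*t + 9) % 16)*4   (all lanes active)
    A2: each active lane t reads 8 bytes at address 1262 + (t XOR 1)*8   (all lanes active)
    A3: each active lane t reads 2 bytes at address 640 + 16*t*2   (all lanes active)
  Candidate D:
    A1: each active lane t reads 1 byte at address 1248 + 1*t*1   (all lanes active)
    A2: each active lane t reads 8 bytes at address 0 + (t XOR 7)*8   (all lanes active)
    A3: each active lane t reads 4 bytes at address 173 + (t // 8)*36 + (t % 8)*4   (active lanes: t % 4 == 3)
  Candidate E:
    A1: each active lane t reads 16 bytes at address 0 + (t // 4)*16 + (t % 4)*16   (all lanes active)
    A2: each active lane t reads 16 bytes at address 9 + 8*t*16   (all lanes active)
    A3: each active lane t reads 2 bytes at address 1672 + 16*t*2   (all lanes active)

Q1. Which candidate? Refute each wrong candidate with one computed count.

A: A1 gives 4 transactions, not 1
B: A2 gives 5 transactions, not 4
C: A1 gives 3 transactions, not 1
E: A1 gives 4 transactions, not 1
D: all counts match (1,4,3)

Answer: D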